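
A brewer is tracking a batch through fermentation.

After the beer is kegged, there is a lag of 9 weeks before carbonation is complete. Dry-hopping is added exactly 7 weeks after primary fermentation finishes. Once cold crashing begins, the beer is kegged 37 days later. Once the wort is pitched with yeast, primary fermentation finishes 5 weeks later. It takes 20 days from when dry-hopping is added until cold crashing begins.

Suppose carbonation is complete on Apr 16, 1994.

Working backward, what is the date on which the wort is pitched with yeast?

Sep 24, 1993

Carbonation is complete: Apr 16, 1994.
The beer is kegged: Apr 16, 1994 − 9 weeks = Feb 12, 1994.
Cold crashing begins: Feb 12, 1994 − 37 days = Jan 6, 1994.
Dry-hopping is added: Jan 6, 1994 − 20 days = Dec 17, 1993.
Primary fermentation finishes: Dec 17, 1993 − 7 weeks = Oct 29, 1993.
The wort is pitched with yeast: Oct 29, 1993 − 5 weeks = Sep 24, 1993.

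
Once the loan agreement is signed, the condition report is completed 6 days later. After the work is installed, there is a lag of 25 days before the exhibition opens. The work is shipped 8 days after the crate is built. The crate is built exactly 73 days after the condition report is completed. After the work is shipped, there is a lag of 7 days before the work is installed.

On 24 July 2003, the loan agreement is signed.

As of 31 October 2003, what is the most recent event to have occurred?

The work is installed

The loan agreement is signed: Jul 24, 2003.
The condition report is completed: Jul 24, 2003 + 6 days = Jul 30, 2003.
The crate is built: Jul 30, 2003 + 73 days = Oct 11, 2003.
The work is shipped: Oct 11, 2003 + 8 days = Oct 19, 2003.
The work is installed: Oct 19, 2003 + 7 days = Oct 26, 2003.
The exhibition opens: Oct 26, 2003 + 25 days = Nov 20, 2003.
Oct 31, 2003 falls between when the work is installed (Oct 26, 2003) and when the exhibition opens (Nov 20, 2003).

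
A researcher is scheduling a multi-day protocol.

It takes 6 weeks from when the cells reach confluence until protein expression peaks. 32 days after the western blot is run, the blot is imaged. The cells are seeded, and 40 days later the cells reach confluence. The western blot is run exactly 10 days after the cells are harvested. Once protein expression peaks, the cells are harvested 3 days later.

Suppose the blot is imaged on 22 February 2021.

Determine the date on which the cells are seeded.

The blot is imaged: Feb 22, 2021.
The western blot is run: Feb 22, 2021 − 32 days = Jan 21, 2021.
The cells are harvested: Jan 21, 2021 − 10 days = Jan 11, 2021.
Protein expression peaks: Jan 11, 2021 − 3 days = Jan 8, 2021.
The cells reach confluence: Jan 8, 2021 − 6 weeks = Nov 27, 2020.
The cells are seeded: Nov 27, 2020 − 40 days = Oct 18, 2020.

18 October 2020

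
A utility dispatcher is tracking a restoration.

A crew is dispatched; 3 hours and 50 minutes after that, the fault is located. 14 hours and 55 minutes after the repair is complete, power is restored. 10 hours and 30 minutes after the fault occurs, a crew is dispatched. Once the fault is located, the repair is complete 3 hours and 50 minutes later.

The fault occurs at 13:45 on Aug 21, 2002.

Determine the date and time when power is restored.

22:50 on Aug 22, 2002

The fault occurs: 13:45 Aug 21, 2002.
A crew is dispatched: 13:45 Aug 21, 2002 + 10h30m = 00:15 Aug 22, 2002.
The fault is located: 00:15 Aug 22, 2002 + 3h50m = 04:05 Aug 22, 2002.
The repair is complete: 04:05 Aug 22, 2002 + 3h50m = 07:55 Aug 22, 2002.
Power is restored: 07:55 Aug 22, 2002 + 14h55m = 22:50 Aug 22, 2002.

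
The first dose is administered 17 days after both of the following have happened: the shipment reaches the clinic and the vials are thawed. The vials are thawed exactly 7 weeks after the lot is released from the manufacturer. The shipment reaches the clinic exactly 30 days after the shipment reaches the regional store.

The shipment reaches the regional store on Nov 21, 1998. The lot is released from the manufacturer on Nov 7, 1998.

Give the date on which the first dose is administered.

Jan 12, 1999

The shipment reaches the regional store: Nov 21, 1998.
The shipment reaches the clinic: Nov 21, 1998 + 30 days = Dec 21, 1998.
The lot is released from the manufacturer: Nov 7, 1998.
The vials are thawed: Nov 7, 1998 + 7 weeks = Dec 26, 1998.
Both prerequisites met — the shipment reaches the clinic (Dec 21, 1998), the vials are thawed (Dec 26, 1998); the later is Dec 26, 1998.
The first dose is administered: Dec 26, 1998 + 17 days = Jan 12, 1999.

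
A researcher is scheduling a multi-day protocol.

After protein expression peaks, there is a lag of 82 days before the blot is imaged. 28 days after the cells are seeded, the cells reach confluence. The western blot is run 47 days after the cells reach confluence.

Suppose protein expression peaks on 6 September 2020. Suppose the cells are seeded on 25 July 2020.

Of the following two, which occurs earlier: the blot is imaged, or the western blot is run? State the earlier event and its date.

Protein expression peaks: Sep 6, 2020.
The blot is imaged: Sep 6, 2020 + 82 days = Nov 27, 2020.
The cells are seeded: Jul 25, 2020.
The cells reach confluence: Jul 25, 2020 + 28 days = Aug 22, 2020.
The western blot is run: Aug 22, 2020 + 47 days = Oct 8, 2020.
Comparing: the blot is imaged on Nov 27, 2020 vs the western blot is run on Oct 8, 2020. Earlier: the western blot is run.

The western blot is run — 8 October 2020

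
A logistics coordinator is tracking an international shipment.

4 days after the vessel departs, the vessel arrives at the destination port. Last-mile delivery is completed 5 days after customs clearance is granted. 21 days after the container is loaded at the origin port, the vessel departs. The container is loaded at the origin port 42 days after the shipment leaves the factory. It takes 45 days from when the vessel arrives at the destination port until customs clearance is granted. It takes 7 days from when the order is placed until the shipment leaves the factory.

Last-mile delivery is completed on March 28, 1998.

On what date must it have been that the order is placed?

Last-mile delivery is completed: Mar 28, 1998.
Customs clearance is granted: Mar 28, 1998 − 5 days = Mar 23, 1998.
The vessel arrives at the destination port: Mar 23, 1998 − 45 days = Feb 6, 1998.
The vessel departs: Feb 6, 1998 − 4 days = Feb 2, 1998.
The container is loaded at the origin port: Feb 2, 1998 − 21 days = Jan 12, 1998.
The shipment leaves the factory: Jan 12, 1998 − 42 days = Dec 1, 1997.
The order is placed: Dec 1, 1997 − 7 days = Nov 24, 1997.

November 24, 1997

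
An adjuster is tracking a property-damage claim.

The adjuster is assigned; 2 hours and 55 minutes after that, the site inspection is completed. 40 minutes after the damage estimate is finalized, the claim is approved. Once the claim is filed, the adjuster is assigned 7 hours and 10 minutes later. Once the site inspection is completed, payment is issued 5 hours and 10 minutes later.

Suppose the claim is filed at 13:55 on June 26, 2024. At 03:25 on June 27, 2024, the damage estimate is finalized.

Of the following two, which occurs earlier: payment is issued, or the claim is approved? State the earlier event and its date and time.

The claim is filed: 13:55 Jun 26, 2024.
The adjuster is assigned: 13:55 Jun 26, 2024 + 7h10m = 21:05 Jun 26, 2024.
The site inspection is completed: 21:05 Jun 26, 2024 + 2h55m = 00:00 Jun 27, 2024.
Payment is issued: 00:00 Jun 27, 2024 + 5h10m = 05:10 Jun 27, 2024.
The damage estimate is finalized: 03:25 Jun 27, 2024.
The claim is approved: 03:25 Jun 27, 2024 + 40m = 04:05 Jun 27, 2024.
Comparing: payment is issued at 05:10 Jun 27, 2024 vs the claim is approved at 04:05 Jun 27, 2024. Earlier: the claim is approved.

The claim is approved — 04:05 on June 27, 2024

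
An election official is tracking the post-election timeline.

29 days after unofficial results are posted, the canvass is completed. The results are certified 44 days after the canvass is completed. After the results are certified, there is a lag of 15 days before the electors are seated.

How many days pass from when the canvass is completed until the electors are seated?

59 days

Causal path: the canvass is completed → the results are certified → the electors are seated.
Total delay along the path: 44 + 15 = 59 days.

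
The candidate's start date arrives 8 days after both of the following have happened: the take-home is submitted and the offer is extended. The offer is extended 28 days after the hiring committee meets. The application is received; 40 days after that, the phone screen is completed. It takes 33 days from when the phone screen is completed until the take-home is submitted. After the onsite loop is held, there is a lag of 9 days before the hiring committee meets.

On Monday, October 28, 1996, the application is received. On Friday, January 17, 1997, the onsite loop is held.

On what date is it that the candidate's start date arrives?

Monday, March 3, 1997

The application is received: Oct 28, 1996.
The phone screen is completed: Oct 28, 1996 + 40 days = Dec 7, 1996.
The take-home is submitted: Dec 7, 1996 + 33 days = Jan 9, 1997.
The onsite loop is held: Jan 17, 1997.
The hiring committee meets: Jan 17, 1997 + 9 days = Jan 26, 1997.
The offer is extended: Jan 26, 1997 + 28 days = Feb 23, 1997.
Both prerequisites met — the take-home is submitted (Jan 9, 1997), the offer is extended (Feb 23, 1997); the later is Feb 23, 1997.
The candidate's start date arrives: Feb 23, 1997 + 8 days = Mar 3, 1997.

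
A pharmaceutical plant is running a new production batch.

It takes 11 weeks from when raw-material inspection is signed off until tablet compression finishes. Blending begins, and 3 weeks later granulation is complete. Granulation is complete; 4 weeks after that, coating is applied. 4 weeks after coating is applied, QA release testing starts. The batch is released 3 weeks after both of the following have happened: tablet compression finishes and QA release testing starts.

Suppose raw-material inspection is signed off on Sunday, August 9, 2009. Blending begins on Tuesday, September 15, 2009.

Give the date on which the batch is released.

Tuesday, December 22, 2009

Raw-material inspection is signed off: Aug 9, 2009.
Tablet compression finishes: Aug 9, 2009 + 11 weeks = Oct 25, 2009.
Blending begins: Sep 15, 2009.
Granulation is complete: Sep 15, 2009 + 3 weeks = Oct 6, 2009.
Coating is applied: Oct 6, 2009 + 4 weeks = Nov 3, 2009.
QA release testing starts: Nov 3, 2009 + 4 weeks = Dec 1, 2009.
Both prerequisites met — tablet compression finishes (Oct 25, 2009), QA release testing starts (Dec 1, 2009); the later is Dec 1, 2009.
The batch is released: Dec 1, 2009 + 3 weeks = Dec 22, 2009.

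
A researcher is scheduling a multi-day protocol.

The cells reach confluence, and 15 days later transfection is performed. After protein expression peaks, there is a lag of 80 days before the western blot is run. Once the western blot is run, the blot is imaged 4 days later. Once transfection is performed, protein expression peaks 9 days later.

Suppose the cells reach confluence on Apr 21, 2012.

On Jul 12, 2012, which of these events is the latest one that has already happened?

The cells reach confluence: Apr 21, 2012.
Transfection is performed: Apr 21, 2012 + 15 days = May 6, 2012.
Protein expression peaks: May 6, 2012 + 9 days = May 15, 2012.
The western blot is run: May 15, 2012 + 80 days = Aug 3, 2012.
The blot is imaged: Aug 3, 2012 + 4 days = Aug 7, 2012.
Jul 12, 2012 falls between when protein expression peaks (May 15, 2012) and when the western blot is run (Aug 3, 2012).

Protein expression peaks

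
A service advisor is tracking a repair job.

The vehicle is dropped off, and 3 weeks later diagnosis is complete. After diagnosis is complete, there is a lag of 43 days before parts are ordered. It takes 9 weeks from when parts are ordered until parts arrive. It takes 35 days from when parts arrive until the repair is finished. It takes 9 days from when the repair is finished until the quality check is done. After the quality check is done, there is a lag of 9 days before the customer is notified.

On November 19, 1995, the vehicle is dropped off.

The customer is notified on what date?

May 17, 1996

The vehicle is dropped off: Nov 19, 1995.
Diagnosis is complete: Nov 19, 1995 + 3 weeks = Dec 10, 1995.
Parts are ordered: Dec 10, 1995 + 43 days = Jan 22, 1996.
Parts arrive: Jan 22, 1996 + 9 weeks = Mar 25, 1996.
The repair is finished: Mar 25, 1996 + 35 days = Apr 29, 1996.
The quality check is done: Apr 29, 1996 + 9 days = May 8, 1996.
The customer is notified: May 8, 1996 + 9 days = May 17, 1996.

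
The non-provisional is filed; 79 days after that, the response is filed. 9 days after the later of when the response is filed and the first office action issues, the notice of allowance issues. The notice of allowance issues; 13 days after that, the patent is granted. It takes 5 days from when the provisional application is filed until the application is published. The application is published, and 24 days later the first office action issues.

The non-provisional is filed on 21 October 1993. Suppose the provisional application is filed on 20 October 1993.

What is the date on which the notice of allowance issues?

The non-provisional is filed: Oct 21, 1993.
The response is filed: Oct 21, 1993 + 79 days = Jan 8, 1994.
The provisional application is filed: Oct 20, 1993.
The application is published: Oct 20, 1993 + 5 days = Oct 25, 1993.
The first office action issues: Oct 25, 1993 + 24 days = Nov 18, 1993.
Both prerequisites met — the response is filed (Jan 8, 1994), the first office action issues (Nov 18, 1993); the later is Jan 8, 1994.
The notice of allowance issues: Jan 8, 1994 + 9 days = Jan 17, 1994.

17 January 1994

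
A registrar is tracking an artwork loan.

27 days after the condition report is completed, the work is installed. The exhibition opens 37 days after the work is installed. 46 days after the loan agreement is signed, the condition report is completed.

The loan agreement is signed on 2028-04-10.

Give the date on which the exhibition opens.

2028-07-29

The loan agreement is signed: Apr 10, 2028.
The condition report is completed: Apr 10, 2028 + 46 days = May 26, 2028.
The work is installed: May 26, 2028 + 27 days = Jun 22, 2028.
The exhibition opens: Jun 22, 2028 + 37 days = Jul 29, 2028.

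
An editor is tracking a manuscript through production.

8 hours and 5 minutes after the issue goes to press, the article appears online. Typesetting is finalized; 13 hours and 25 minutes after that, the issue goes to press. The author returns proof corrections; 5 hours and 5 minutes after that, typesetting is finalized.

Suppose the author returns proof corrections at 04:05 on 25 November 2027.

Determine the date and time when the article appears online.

The author returns proof corrections: 04:05 Nov 25, 2027.
Typesetting is finalized: 04:05 Nov 25, 2027 + 5h05m = 09:10 Nov 25, 2027.
The issue goes to press: 09:10 Nov 25, 2027 + 13h25m = 22:35 Nov 25, 2027.
The article appears online: 22:35 Nov 25, 2027 + 8h05m = 06:40 Nov 26, 2027.

06:40 on 26 November 2027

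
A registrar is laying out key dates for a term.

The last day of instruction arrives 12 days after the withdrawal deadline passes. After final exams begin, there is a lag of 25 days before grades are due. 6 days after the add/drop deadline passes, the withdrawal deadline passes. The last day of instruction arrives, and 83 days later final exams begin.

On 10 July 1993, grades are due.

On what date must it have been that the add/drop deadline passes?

6 March 1993

Grades are due: Jul 10, 1993.
Final exams begin: Jul 10, 1993 − 25 days = Jun 15, 1993.
The last day of instruction arrives: Jun 15, 1993 − 83 days = Mar 24, 1993.
The withdrawal deadline passes: Mar 24, 1993 − 12 days = Mar 12, 1993.
The add/drop deadline passes: Mar 12, 1993 − 6 days = Mar 6, 1993.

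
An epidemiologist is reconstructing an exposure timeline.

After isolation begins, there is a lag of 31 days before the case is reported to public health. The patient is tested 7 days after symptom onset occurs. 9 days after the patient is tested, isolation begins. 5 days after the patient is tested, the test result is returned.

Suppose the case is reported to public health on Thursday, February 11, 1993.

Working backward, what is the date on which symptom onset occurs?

Saturday, December 26, 1992

The case is reported to public health: Feb 11, 1993.
Isolation begins: Feb 11, 1993 − 31 days = Jan 11, 1993.
The patient is tested: Jan 11, 1993 − 9 days = Jan 2, 1993.
Symptom onset occurs: Jan 2, 1993 − 7 days = Dec 26, 1992.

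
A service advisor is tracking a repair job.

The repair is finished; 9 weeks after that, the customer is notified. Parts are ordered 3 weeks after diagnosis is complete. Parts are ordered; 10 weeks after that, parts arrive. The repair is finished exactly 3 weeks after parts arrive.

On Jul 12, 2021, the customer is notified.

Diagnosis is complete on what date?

The customer is notified: Jul 12, 2021.
The repair is finished: Jul 12, 2021 − 9 weeks = May 10, 2021.
Parts arrive: May 10, 2021 − 3 weeks = Apr 19, 2021.
Parts are ordered: Apr 19, 2021 − 10 weeks = Feb 8, 2021.
Diagnosis is complete: Feb 8, 2021 − 3 weeks = Jan 18, 2021.

Jan 18, 2021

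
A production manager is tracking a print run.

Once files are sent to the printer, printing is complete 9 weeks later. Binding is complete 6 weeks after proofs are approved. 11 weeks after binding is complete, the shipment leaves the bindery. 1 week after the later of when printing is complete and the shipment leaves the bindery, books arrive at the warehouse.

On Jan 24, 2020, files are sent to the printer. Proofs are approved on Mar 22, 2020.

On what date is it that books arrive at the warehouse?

Files are sent to the printer: Jan 24, 2020.
Printing is complete: Jan 24, 2020 + 9 weeks = Mar 27, 2020.
Proofs are approved: Mar 22, 2020.
Binding is complete: Mar 22, 2020 + 6 weeks = May 3, 2020.
The shipment leaves the bindery: May 3, 2020 + 11 weeks = Jul 19, 2020.
Both prerequisites met — printing is complete (Mar 27, 2020), the shipment leaves the bindery (Jul 19, 2020); the later is Jul 19, 2020.
Books arrive at the warehouse: Jul 19, 2020 + 1 week = Jul 26, 2020.

Jul 26, 2020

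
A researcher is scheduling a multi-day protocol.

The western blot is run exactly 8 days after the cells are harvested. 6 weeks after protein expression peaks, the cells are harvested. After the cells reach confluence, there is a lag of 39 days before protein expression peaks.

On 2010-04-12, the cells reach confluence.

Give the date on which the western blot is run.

2010-07-10

The cells reach confluence: Apr 12, 2010.
Protein expression peaks: Apr 12, 2010 + 39 days = May 21, 2010.
The cells are harvested: May 21, 2010 + 6 weeks = Jul 2, 2010.
The western blot is run: Jul 2, 2010 + 8 days = Jul 10, 2010.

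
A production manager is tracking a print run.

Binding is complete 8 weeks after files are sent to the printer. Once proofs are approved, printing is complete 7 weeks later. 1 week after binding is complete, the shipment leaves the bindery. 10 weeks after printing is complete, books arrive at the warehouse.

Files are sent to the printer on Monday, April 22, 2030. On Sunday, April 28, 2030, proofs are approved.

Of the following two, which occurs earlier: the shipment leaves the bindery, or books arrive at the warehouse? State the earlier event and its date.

The shipment leaves the bindery — Monday, June 24, 2030

Files are sent to the printer: Apr 22, 2030.
Binding is complete: Apr 22, 2030 + 8 weeks = Jun 17, 2030.
The shipment leaves the bindery: Jun 17, 2030 + 1 week = Jun 24, 2030.
Proofs are approved: Apr 28, 2030.
Printing is complete: Apr 28, 2030 + 7 weeks = Jun 16, 2030.
Books arrive at the warehouse: Jun 16, 2030 + 10 weeks = Aug 25, 2030.
Comparing: the shipment leaves the bindery on Jun 24, 2030 vs books arrive at the warehouse on Aug 25, 2030. Earlier: the shipment leaves the bindery.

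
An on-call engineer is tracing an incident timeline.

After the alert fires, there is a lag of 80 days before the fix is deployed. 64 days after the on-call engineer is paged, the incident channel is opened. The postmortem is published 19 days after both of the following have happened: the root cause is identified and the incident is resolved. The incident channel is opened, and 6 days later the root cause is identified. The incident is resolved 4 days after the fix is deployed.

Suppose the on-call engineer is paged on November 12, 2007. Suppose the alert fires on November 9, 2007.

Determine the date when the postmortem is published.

February 20, 2008

The on-call engineer is paged: Nov 12, 2007.
The incident channel is opened: Nov 12, 2007 + 64 days = Jan 15, 2008.
The root cause is identified: Jan 15, 2008 + 6 days = Jan 21, 2008.
The alert fires: Nov 9, 2007.
The fix is deployed: Nov 9, 2007 + 80 days = Jan 28, 2008.
The incident is resolved: Jan 28, 2008 + 4 days = Feb 1, 2008.
Both prerequisites met — the root cause is identified (Jan 21, 2008), the incident is resolved (Feb 1, 2008); the later is Feb 1, 2008.
The postmortem is published: Feb 1, 2008 + 19 days = Feb 20, 2008.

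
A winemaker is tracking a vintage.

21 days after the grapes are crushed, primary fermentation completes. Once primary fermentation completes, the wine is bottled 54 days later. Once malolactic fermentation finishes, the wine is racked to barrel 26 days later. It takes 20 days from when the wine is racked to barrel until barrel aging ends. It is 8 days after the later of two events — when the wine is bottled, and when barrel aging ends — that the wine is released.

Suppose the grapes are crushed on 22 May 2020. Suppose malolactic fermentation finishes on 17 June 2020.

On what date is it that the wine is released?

13 August 2020

The grapes are crushed: May 22, 2020.
Primary fermentation completes: May 22, 2020 + 21 days = Jun 12, 2020.
The wine is bottled: Jun 12, 2020 + 54 days = Aug 5, 2020.
Malolactic fermentation finishes: Jun 17, 2020.
The wine is racked to barrel: Jun 17, 2020 + 26 days = Jul 13, 2020.
Barrel aging ends: Jul 13, 2020 + 20 days = Aug 2, 2020.
Both prerequisites met — the wine is bottled (Aug 5, 2020), barrel aging ends (Aug 2, 2020); the later is Aug 5, 2020.
The wine is released: Aug 5, 2020 + 8 days = Aug 13, 2020.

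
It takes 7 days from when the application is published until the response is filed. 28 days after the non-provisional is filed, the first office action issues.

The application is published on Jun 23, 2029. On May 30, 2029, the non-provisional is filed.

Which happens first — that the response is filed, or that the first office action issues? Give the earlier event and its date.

The first office action issues — Jun 27, 2029

The application is published: Jun 23, 2029.
The response is filed: Jun 23, 2029 + 7 days = Jun 30, 2029.
The non-provisional is filed: May 30, 2029.
The first office action issues: May 30, 2029 + 28 days = Jun 27, 2029.
Comparing: the response is filed on Jun 30, 2029 vs the first office action issues on Jun 27, 2029. Earlier: the first office action issues.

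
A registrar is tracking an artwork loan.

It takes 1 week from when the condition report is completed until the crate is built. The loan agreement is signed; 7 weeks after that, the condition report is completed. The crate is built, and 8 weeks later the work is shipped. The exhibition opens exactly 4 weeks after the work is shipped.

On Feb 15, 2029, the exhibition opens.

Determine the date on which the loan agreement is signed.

Sep 28, 2028

The exhibition opens: Feb 15, 2029.
The work is shipped: Feb 15, 2029 − 4 weeks = Jan 18, 2029.
The crate is built: Jan 18, 2029 − 8 weeks = Nov 23, 2028.
The condition report is completed: Nov 23, 2028 − 1 week = Nov 16, 2028.
The loan agreement is signed: Nov 16, 2028 − 7 weeks = Sep 28, 2028.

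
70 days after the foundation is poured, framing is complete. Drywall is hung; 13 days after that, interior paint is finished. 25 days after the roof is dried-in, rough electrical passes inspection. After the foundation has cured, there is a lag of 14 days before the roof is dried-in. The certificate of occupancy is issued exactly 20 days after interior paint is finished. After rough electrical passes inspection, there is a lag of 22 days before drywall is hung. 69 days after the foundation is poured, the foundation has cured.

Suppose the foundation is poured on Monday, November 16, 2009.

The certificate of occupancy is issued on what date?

Wednesday, April 28, 2010

The foundation is poured: Nov 16, 2009.
The foundation has cured: Nov 16, 2009 + 69 days = Jan 24, 2010.
The roof is dried-in: Jan 24, 2010 + 14 days = Feb 7, 2010.
Rough electrical passes inspection: Feb 7, 2010 + 25 days = Mar 4, 2010.
Drywall is hung: Mar 4, 2010 + 22 days = Mar 26, 2010.
Interior paint is finished: Mar 26, 2010 + 13 days = Apr 8, 2010.
The certificate of occupancy is issued: Apr 8, 2010 + 20 days = Apr 28, 2010.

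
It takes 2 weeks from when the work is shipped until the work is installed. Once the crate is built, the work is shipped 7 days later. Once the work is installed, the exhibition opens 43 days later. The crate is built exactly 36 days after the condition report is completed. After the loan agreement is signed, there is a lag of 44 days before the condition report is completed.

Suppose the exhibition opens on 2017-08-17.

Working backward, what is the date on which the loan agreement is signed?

2017-03-26

The exhibition opens: Aug 17, 2017.
The work is installed: Aug 17, 2017 − 43 days = Jul 5, 2017.
The work is shipped: Jul 5, 2017 − 2 weeks = Jun 21, 2017.
The crate is built: Jun 21, 2017 − 7 days = Jun 14, 2017.
The condition report is completed: Jun 14, 2017 − 36 days = May 9, 2017.
The loan agreement is signed: May 9, 2017 − 44 days = Mar 26, 2017.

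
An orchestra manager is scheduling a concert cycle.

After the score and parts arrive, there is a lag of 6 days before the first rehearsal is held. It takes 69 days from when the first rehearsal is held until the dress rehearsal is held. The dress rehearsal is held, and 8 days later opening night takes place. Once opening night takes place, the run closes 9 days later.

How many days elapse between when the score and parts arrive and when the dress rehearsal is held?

Causal path: the score and parts arrive → the first rehearsal is held → the dress rehearsal is held.
Total delay along the path: 6 + 69 = 75 days.

75 days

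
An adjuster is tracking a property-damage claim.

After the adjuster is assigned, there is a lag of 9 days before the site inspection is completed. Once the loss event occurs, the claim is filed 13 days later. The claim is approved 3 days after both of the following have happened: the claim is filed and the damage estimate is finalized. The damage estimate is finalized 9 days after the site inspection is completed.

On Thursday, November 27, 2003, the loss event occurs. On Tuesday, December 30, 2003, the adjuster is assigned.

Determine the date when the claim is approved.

Tuesday, January 20, 2004

The loss event occurs: Nov 27, 2003.
The claim is filed: Nov 27, 2003 + 13 days = Dec 10, 2003.
The adjuster is assigned: Dec 30, 2003.
The site inspection is completed: Dec 30, 2003 + 9 days = Jan 8, 2004.
The damage estimate is finalized: Jan 8, 2004 + 9 days = Jan 17, 2004.
Both prerequisites met — the claim is filed (Dec 10, 2003), the damage estimate is finalized (Jan 17, 2004); the later is Jan 17, 2004.
The claim is approved: Jan 17, 2004 + 3 days = Jan 20, 2004.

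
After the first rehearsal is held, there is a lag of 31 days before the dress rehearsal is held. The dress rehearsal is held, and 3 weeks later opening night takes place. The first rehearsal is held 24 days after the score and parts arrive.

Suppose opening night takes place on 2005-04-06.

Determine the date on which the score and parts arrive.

Opening night takes place: Apr 6, 2005.
The dress rehearsal is held: Apr 6, 2005 − 3 weeks = Mar 16, 2005.
The first rehearsal is held: Mar 16, 2005 − 31 days = Feb 13, 2005.
The score and parts arrive: Feb 13, 2005 − 24 days = Jan 20, 2005.

2005-01-20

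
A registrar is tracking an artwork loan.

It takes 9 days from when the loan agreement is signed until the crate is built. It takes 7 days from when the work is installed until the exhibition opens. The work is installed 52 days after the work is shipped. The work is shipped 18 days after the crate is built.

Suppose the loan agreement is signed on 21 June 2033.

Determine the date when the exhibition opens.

15 September 2033

The loan agreement is signed: Jun 21, 2033.
The crate is built: Jun 21, 2033 + 9 days = Jun 30, 2033.
The work is shipped: Jun 30, 2033 + 18 days = Jul 18, 2033.
The work is installed: Jul 18, 2033 + 52 days = Sep 8, 2033.
The exhibition opens: Sep 8, 2033 + 7 days = Sep 15, 2033.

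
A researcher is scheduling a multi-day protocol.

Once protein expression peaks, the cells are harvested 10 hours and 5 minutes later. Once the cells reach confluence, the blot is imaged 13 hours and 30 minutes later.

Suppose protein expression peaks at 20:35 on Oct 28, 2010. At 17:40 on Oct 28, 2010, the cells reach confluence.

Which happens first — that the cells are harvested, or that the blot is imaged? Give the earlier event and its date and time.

The cells are harvested — 06:40 on Oct 29, 2010

Protein expression peaks: 20:35 Oct 28, 2010.
The cells are harvested: 20:35 Oct 28, 2010 + 10h05m = 06:40 Oct 29, 2010.
The cells reach confluence: 17:40 Oct 28, 2010.
The blot is imaged: 17:40 Oct 28, 2010 + 13h30m = 07:10 Oct 29, 2010.
Comparing: the cells are harvested at 06:40 Oct 29, 2010 vs the blot is imaged at 07:10 Oct 29, 2010. Earlier: the cells are harvested.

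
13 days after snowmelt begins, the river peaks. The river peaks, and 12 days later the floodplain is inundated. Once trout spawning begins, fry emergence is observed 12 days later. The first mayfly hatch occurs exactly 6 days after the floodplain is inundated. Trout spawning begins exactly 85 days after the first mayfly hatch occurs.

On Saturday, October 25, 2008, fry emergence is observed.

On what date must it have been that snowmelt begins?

Fry emergence is observed: Oct 25, 2008.
Trout spawning begins: Oct 25, 2008 − 12 days = Oct 13, 2008.
The first mayfly hatch occurs: Oct 13, 2008 − 85 days = Jul 20, 2008.
The floodplain is inundated: Jul 20, 2008 − 6 days = Jul 14, 2008.
The river peaks: Jul 14, 2008 − 12 days = Jul 2, 2008.
Snowmelt begins: Jul 2, 2008 − 13 days = Jun 19, 2008.

Thursday, June 19, 2008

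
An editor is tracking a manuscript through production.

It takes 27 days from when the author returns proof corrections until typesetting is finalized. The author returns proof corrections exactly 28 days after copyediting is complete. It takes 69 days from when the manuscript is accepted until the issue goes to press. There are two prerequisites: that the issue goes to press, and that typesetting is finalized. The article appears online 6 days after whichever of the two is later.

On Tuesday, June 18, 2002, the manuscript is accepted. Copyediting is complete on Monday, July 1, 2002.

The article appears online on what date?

Sunday, September 1, 2002

The manuscript is accepted: Jun 18, 2002.
The issue goes to press: Jun 18, 2002 + 69 days = Aug 26, 2002.
Copyediting is complete: Jul 1, 2002.
The author returns proof corrections: Jul 1, 2002 + 28 days = Jul 29, 2002.
Typesetting is finalized: Jul 29, 2002 + 27 days = Aug 25, 2002.
Both prerequisites met — the issue goes to press (Aug 26, 2002), typesetting is finalized (Aug 25, 2002); the later is Aug 26, 2002.
The article appears online: Aug 26, 2002 + 6 days = Sep 1, 2002.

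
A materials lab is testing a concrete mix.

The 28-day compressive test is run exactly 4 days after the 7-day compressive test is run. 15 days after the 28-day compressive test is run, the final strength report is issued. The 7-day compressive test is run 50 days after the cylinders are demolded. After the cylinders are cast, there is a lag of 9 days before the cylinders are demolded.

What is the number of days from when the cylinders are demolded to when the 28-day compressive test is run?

Causal path: the cylinders are demolded → the 7-day compressive test is run → the 28-day compressive test is run.
Total delay along the path: 50 + 4 = 54 days.

54 days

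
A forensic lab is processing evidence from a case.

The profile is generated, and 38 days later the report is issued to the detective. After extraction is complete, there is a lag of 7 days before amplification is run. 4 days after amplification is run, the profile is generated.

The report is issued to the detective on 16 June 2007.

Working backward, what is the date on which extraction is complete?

The report is issued to the detective: Jun 16, 2007.
The profile is generated: Jun 16, 2007 − 38 days = May 9, 2007.
Amplification is run: May 9, 2007 − 4 days = May 5, 2007.
Extraction is complete: May 5, 2007 − 7 days = Apr 28, 2007.

28 April 2007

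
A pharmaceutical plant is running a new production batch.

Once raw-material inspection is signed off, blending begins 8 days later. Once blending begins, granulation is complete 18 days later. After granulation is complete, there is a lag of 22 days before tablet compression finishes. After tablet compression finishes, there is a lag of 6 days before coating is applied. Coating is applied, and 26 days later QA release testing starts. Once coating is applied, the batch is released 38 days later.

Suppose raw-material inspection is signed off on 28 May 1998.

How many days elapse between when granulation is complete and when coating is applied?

28 days

Causal path: granulation is complete → tablet compression finishes → coating is applied.
Total delay along the path: 22 + 6 = 28 days.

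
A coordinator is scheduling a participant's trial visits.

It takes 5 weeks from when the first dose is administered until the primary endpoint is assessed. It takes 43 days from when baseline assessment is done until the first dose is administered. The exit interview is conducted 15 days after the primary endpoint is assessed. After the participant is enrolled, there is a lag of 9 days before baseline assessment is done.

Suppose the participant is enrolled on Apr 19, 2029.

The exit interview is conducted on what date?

The participant is enrolled: Apr 19, 2029.
Baseline assessment is done: Apr 19, 2029 + 9 days = Apr 28, 2029.
The first dose is administered: Apr 28, 2029 + 43 days = Jun 10, 2029.
The primary endpoint is assessed: Jun 10, 2029 + 5 weeks = Jul 15, 2029.
The exit interview is conducted: Jul 15, 2029 + 15 days = Jul 30, 2029.

Jul 30, 2029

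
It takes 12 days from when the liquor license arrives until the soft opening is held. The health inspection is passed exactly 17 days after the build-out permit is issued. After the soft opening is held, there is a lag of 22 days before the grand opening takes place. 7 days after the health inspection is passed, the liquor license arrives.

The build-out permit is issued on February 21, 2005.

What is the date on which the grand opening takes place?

The build-out permit is issued: Feb 21, 2005.
The health inspection is passed: Feb 21, 2005 + 17 days = Mar 10, 2005.
The liquor license arrives: Mar 10, 2005 + 7 days = Mar 17, 2005.
The soft opening is held: Mar 17, 2005 + 12 days = Mar 29, 2005.
The grand opening takes place: Mar 29, 2005 + 22 days = Apr 20, 2005.

April 20, 2005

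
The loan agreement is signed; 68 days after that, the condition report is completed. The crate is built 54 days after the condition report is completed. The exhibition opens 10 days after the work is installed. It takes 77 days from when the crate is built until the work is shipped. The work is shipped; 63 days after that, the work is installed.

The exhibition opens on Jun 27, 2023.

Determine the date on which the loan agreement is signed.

The exhibition opens: Jun 27, 2023.
The work is installed: Jun 27, 2023 − 10 days = Jun 17, 2023.
The work is shipped: Jun 17, 2023 − 63 days = Apr 15, 2023.
The crate is built: Apr 15, 2023 − 77 days = Jan 28, 2023.
The condition report is completed: Jan 28, 2023 − 54 days = Dec 5, 2022.
The loan agreement is signed: Dec 5, 2022 − 68 days = Sep 28, 2022.

Sep 28, 2022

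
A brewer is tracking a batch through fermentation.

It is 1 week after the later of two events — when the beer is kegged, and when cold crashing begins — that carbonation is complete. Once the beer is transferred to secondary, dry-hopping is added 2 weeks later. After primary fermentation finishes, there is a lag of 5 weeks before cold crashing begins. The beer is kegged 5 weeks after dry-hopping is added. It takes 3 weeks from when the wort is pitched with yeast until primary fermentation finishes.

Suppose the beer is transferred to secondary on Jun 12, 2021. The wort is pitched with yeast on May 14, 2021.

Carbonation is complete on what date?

Aug 7, 2021

The beer is transferred to secondary: Jun 12, 2021.
Dry-hopping is added: Jun 12, 2021 + 2 weeks = Jun 26, 2021.
The beer is kegged: Jun 26, 2021 + 5 weeks = Jul 31, 2021.
The wort is pitched with yeast: May 14, 2021.
Primary fermentation finishes: May 14, 2021 + 3 weeks = Jun 4, 2021.
Cold crashing begins: Jun 4, 2021 + 5 weeks = Jul 9, 2021.
Both prerequisites met — the beer is kegged (Jul 31, 2021), cold crashing begins (Jul 9, 2021); the later is Jul 31, 2021.
Carbonation is complete: Jul 31, 2021 + 1 week = Aug 7, 2021.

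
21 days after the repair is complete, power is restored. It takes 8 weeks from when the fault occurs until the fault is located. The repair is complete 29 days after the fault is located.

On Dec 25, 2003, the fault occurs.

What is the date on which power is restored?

Apr 9, 2004

The fault occurs: Dec 25, 2003.
The fault is located: Dec 25, 2003 + 8 weeks = Feb 19, 2004.
The repair is complete: Feb 19, 2004 + 29 days = Mar 19, 2004.
Power is restored: Mar 19, 2004 + 21 days = Apr 9, 2004.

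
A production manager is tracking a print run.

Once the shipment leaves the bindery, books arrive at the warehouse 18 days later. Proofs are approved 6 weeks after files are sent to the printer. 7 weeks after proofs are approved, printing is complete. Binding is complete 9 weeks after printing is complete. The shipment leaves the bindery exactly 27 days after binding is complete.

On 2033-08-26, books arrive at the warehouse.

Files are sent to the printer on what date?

Books arrive at the warehouse: Aug 26, 2033.
The shipment leaves the bindery: Aug 26, 2033 − 18 days = Aug 8, 2033.
Binding is complete: Aug 8, 2033 − 27 days = Jul 12, 2033.
Printing is complete: Jul 12, 2033 − 9 weeks = May 10, 2033.
Proofs are approved: May 10, 2033 − 7 weeks = Mar 22, 2033.
Files are sent to the printer: Mar 22, 2033 − 6 weeks = Feb 8, 2033.

2033-02-08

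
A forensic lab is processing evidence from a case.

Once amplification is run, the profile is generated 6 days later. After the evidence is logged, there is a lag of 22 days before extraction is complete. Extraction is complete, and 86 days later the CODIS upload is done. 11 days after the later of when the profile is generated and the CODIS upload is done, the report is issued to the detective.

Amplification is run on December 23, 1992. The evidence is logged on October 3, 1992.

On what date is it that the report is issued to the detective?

Amplification is run: Dec 23, 1992.
The profile is generated: Dec 23, 1992 + 6 days = Dec 29, 1992.
The evidence is logged: Oct 3, 1992.
Extraction is complete: Oct 3, 1992 + 22 days = Oct 25, 1992.
The CODIS upload is done: Oct 25, 1992 + 86 days = Jan 19, 1993.
Both prerequisites met — the profile is generated (Dec 29, 1992), the CODIS upload is done (Jan 19, 1993); the later is Jan 19, 1993.
The report is issued to the detective: Jan 19, 1993 + 11 days = Jan 30, 1993.

January 30, 1993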